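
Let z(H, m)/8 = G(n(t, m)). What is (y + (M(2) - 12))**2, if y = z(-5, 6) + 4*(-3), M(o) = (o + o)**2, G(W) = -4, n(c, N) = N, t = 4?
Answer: 1600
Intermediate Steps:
M(o) = 4*o**2 (M(o) = (2*o)**2 = 4*o**2)
z(H, m) = -32 (z(H, m) = 8*(-4) = -32)
y = -44 (y = -32 + 4*(-3) = -32 - 12 = -44)
(y + (M(2) - 12))**2 = (-44 + (4*2**2 - 12))**2 = (-44 + (4*4 - 12))**2 = (-44 + (16 - 12))**2 = (-44 + 4)**2 = (-40)**2 = 1600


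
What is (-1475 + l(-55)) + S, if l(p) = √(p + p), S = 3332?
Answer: 1857 + I*√110 ≈ 1857.0 + 10.488*I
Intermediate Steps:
l(p) = √2*√p (l(p) = √(2*p) = √2*√p)
(-1475 + l(-55)) + S = (-1475 + √2*√(-55)) + 3332 = (-1475 + √2*(I*√55)) + 3332 = (-1475 + I*√110) + 3332 = 1857 + I*√110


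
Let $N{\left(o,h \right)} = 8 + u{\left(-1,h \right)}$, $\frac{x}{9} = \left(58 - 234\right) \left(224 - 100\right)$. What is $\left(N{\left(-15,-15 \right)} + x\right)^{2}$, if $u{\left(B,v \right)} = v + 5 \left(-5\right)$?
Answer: $38591816704$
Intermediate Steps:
$u{\left(B,v \right)} = -25 + v$ ($u{\left(B,v \right)} = v - 25 = -25 + v$)
$x = -196416$ ($x = 9 \left(58 - 234\right) \left(224 - 100\right) = 9 \left(58 - 234\right) 124 = 9 \left(\left(-176\right) 124\right) = 9 \left(-21824\right) = -196416$)
$N{\left(o,h \right)} = -17 + h$ ($N{\left(o,h \right)} = 8 + \left(-25 + h\right) = -17 + h$)
$\left(N{\left(-15,-15 \right)} + x\right)^{2} = \left(\left(-17 - 15\right) - 196416\right)^{2} = \left(-32 - 196416\right)^{2} = \left(-196448\right)^{2} = 38591816704$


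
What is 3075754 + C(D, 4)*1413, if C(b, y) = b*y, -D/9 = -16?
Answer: 3889642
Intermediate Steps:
D = 144 (D = -9*(-16) = 144)
3075754 + C(D, 4)*1413 = 3075754 + (144*4)*1413 = 3075754 + 576*1413 = 3075754 + 813888 = 3889642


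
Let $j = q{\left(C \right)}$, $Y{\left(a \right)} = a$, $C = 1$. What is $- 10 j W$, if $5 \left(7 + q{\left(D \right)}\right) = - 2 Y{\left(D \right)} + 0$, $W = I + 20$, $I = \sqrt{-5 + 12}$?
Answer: $1480 + 74 \sqrt{7} \approx 1675.8$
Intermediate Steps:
$I = \sqrt{7} \approx 2.6458$
$W = 20 + \sqrt{7}$ ($W = \sqrt{7} + 20 = 20 + \sqrt{7} \approx 22.646$)
$q{\left(D \right)} = -7 - \frac{2 D}{5}$ ($q{\left(D \right)} = -7 + \frac{- 2 D + 0}{5} = -7 + \frac{\left(-2\right) D}{5} = -7 - \frac{2 D}{5}$)
$j = - \frac{37}{5}$ ($j = -7 - \frac{2}{5} = - \frac{37}{5} \approx -7.4$)
$- 10 j W = \left(-10\right) \left(- \frac{37}{5}\right) \left(20 + \sqrt{7}\right) = 74 \left(20 + \sqrt{7}\right) = 1480 + 74 \sqrt{7}$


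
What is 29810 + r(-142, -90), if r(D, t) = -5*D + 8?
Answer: 30528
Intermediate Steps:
r(D, t) = 8 - 5*D
29810 + r(-142, -90) = 29810 + (8 - 5*(-142)) = 29810 + (8 + 710) = 29810 + 718 = 30528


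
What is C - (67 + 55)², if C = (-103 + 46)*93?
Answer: -20185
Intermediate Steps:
C = -5301 (C = -57*93 = -5301)
C - (67 + 55)² = -5301 - (67 + 55)² = -5301 - 1*122² = -5301 - 1*14884 = -5301 - 14884 = -20185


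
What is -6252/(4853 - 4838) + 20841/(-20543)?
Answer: -42915817/102715 ≈ -417.81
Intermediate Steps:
-6252/(4853 - 4838) + 20841/(-20543) = -6252/15 + 20841*(-1/20543) = -6252*1/15 - 20841/20543 = -2084/5 - 20841/20543 = -42915817/102715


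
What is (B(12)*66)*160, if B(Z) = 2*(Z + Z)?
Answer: 506880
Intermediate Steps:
B(Z) = 4*Z (B(Z) = 2*(2*Z) = 4*Z)
(B(12)*66)*160 = ((4*12)*66)*160 = (48*66)*160 = 3168*160 = 506880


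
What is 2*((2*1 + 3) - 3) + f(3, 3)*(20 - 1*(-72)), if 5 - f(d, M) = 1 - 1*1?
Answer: 464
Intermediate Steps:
f(d, M) = 5 (f(d, M) = 5 - (1 - 1*1) = 5 - (1 - 1) = 5 - 1*0 = 5 + 0 = 5)
2*((2*1 + 3) - 3) + f(3, 3)*(20 - 1*(-72)) = 2*((2*1 + 3) - 3) + 5*(20 - 1*(-72)) = 2*((2 + 3) - 3) + 5*(20 + 72) = 2*(5 - 3) + 5*92 = 2*2 + 460 = 4 + 460 = 464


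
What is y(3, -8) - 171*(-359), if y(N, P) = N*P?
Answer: 61365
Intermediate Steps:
y(3, -8) - 171*(-359) = 3*(-8) - 171*(-359) = -24 + 61389 = 61365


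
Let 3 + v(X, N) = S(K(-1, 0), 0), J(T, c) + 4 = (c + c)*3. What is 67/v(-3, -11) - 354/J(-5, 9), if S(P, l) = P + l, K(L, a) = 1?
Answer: -2029/50 ≈ -40.580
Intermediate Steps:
J(T, c) = -4 + 6*c (J(T, c) = -4 + (c + c)*3 = -4 + (2*c)*3 = -4 + 6*c)
v(X, N) = -2 (v(X, N) = -3 + (1 + 0) = -3 + 1 = -2)
67/v(-3, -11) - 354/J(-5, 9) = 67/(-2) - 354/(-4 + 6*9) = 67*(-½) - 354/(-4 + 54) = -67/2 - 354/50 = -67/2 - 354*1/50 = -67/2 - 177/25 = -2029/50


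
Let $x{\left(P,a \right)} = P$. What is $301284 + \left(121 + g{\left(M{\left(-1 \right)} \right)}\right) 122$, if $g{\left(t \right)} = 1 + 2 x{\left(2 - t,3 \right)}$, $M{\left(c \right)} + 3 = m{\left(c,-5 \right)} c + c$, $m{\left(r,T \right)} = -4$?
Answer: $316656$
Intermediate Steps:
$M{\left(c \right)} = -3 - 3 c$ ($M{\left(c \right)} = -3 + \left(- 4 c + c\right) = -3 - 3 c$)
$g{\left(t \right)} = 5 - 2 t$ ($g{\left(t \right)} = 1 + 2 \left(2 - t\right) = 1 - \left(-4 + 2 t\right) = 5 - 2 t$)
$301284 + \left(121 + g{\left(M{\left(-1 \right)} \right)}\right) 122 = 301284 + \left(121 + \left(5 - 2 \left(-3 - -3\right)\right)\right) 122 = 301284 + \left(121 + \left(5 - 2 \left(-3 + 3\right)\right)\right) 122 = 301284 + \left(121 + \left(5 - 0\right)\right) 122 = 301284 + \left(121 + \left(5 + 0\right)\right) 122 = 301284 + \left(121 + 5\right) 122 = 301284 + 126 \cdot 122 = 301284 + 15372 = 316656$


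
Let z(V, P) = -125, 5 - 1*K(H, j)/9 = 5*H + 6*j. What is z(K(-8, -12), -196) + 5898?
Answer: 5773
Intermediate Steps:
K(H, j) = 45 - 54*j - 45*H (K(H, j) = 45 - 9*(5*H + 6*j) = 45 + (-54*j - 45*H) = 45 - 54*j - 45*H)
z(K(-8, -12), -196) + 5898 = -125 + 5898 = 5773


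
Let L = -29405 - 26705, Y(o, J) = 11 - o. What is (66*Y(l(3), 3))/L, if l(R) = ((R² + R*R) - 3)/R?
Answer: -198/28055 ≈ -0.0070576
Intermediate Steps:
l(R) = (-3 + 2*R²)/R (l(R) = ((R² + R²) - 3)/R = (2*R² - 3)/R = (-3 + 2*R²)/R)
L = -56110
(66*Y(l(3), 3))/L = (66*(11 - (-3/3 + 2*3)))/(-56110) = (66*(11 - (-3*⅓ + 6)))*(-1/56110) = (66*(11 - (-1 + 6)))*(-1/56110) = (66*(11 - 1*5))*(-1/56110) = (66*(11 - 5))*(-1/56110) = (66*6)*(-1/56110) = 396*(-1/56110) = -198/28055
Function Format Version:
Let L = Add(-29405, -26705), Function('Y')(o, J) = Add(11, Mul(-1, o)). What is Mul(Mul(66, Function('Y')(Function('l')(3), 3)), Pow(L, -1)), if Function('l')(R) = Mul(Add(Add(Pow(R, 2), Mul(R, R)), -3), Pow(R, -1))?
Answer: Rational(-198, 28055) ≈ -0.0070576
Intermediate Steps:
Function('l')(R) = Mul(Pow(R, -1), Add(-3, Mul(2, Pow(R, 2)))) (Function('l')(R) = Mul(Add(Add(Pow(R, 2), Pow(R, 2)), -3), Pow(R, -1)) = Mul(Add(Mul(2, Pow(R, 2)), -3), Pow(R, -1)) = Mul(Add(-3, Mul(2, Pow(R, 2))), Pow(R, -1)) = Mul(Pow(R, -1), Add(-3, Mul(2, Pow(R, 2)))))
L = -56110
Mul(Mul(66, Function('Y')(Function('l')(3), 3)), Pow(L, -1)) = Mul(Mul(66, Add(11, Mul(-1, Add(Mul(-3, Pow(3, -1)), Mul(2, 3))))), Pow(-56110, -1)) = Mul(Mul(66, Add(11, Mul(-1, Add(Mul(-3, Rational(1, 3)), 6)))), Rational(-1, 56110)) = Mul(Mul(66, Add(11, Mul(-1, Add(-1, 6)))), Rational(-1, 56110)) = Mul(Mul(66, Add(11, Mul(-1, 5))), Rational(-1, 56110)) = Mul(Mul(66, Add(11, -5)), Rational(-1, 56110)) = Mul(Mul(66, 6), Rational(-1, 56110)) = Mul(396, Rational(-1, 56110)) = Rational(-198, 28055)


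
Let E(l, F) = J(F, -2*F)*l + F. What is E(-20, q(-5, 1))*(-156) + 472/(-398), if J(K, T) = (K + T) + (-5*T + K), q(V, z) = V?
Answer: -30889016/199 ≈ -1.5522e+5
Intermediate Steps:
J(K, T) = -4*T + 2*K (J(K, T) = (K + T) + (K - 5*T) = -4*T + 2*K)
E(l, F) = F + 10*F*l (E(l, F) = (-(-8)*F + 2*F)*l + F = (8*F + 2*F)*l + F = (10*F)*l + F = 10*F*l + F = F + 10*F*l)
E(-20, q(-5, 1))*(-156) + 472/(-398) = -5*(1 + 10*(-20))*(-156) + 472/(-398) = -5*(1 - 200)*(-156) + 472*(-1/398) = -5*(-199)*(-156) - 236/199 = 995*(-156) - 236/199 = -155220 - 236/199 = -30889016/199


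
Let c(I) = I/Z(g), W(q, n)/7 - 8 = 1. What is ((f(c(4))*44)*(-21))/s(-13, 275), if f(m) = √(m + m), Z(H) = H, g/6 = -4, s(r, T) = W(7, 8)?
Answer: -44*I*√3/9 ≈ -8.4678*I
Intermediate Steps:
W(q, n) = 63 (W(q, n) = 56 + 7*1 = 56 + 7 = 63)
s(r, T) = 63
g = -24 (g = 6*(-4) = -24)
c(I) = -I/24 (c(I) = I/(-24) = I*(-1/24) = -I/24)
f(m) = √2*√m (f(m) = √(2*m) = √2*√m)
((f(c(4))*44)*(-21))/s(-13, 275) = (((√2*√(-1/24*4))*44)*(-21))/63 = (((√2*√(-⅙))*44)*(-21))*(1/63) = (((√2*(I*√6/6))*44)*(-21))*(1/63) = (((I*√3/3)*44)*(-21))*(1/63) = ((44*I*√3/3)*(-21))*(1/63) = -308*I*√3*(1/63) = -44*I*√3/9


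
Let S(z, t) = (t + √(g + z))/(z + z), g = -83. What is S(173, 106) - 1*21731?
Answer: -3759410/173 + 3*√10/346 ≈ -21731.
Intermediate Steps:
S(z, t) = (t + √(-83 + z))/(2*z) (S(z, t) = (t + √(-83 + z))/(z + z) = (t + √(-83 + z))/((2*z)) = (t + √(-83 + z))*(1/(2*z)) = (t + √(-83 + z))/(2*z))
S(173, 106) - 1*21731 = (½)*(106 + √(-83 + 173))/173 - 1*21731 = (½)*(1/173)*(106 + √90) - 21731 = (½)*(1/173)*(106 + 3*√10) - 21731 = (53/173 + 3*√10/346) - 21731 = -3759410/173 + 3*√10/346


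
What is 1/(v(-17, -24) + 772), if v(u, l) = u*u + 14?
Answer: 1/1075 ≈ 0.00093023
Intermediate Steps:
v(u, l) = 14 + u² (v(u, l) = u² + 14 = 14 + u²)
1/(v(-17, -24) + 772) = 1/((14 + (-17)²) + 772) = 1/((14 + 289) + 772) = 1/(303 + 772) = 1/1075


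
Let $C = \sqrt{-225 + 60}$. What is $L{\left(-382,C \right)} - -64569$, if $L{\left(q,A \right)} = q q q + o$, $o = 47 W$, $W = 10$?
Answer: $-55677929$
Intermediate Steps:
$C = i \sqrt{165}$ ($C = \sqrt{-165} = i \sqrt{165} \approx 12.845 i$)
$o = 470$ ($o = 47 \cdot 10 = 470$)
$L{\left(q,A \right)} = 470 + q^{3}$ ($L{\left(q,A \right)} = q q q + 470 = q^{2} q + 470 = q^{3} + 470 = 470 + q^{3}$)
$L{\left(-382,C \right)} - -64569 = \left(470 + \left(-382\right)^{3}\right) - -64569 = \left(470 - 55742968\right) + 64569 = -55742498 + 64569 = -55677929$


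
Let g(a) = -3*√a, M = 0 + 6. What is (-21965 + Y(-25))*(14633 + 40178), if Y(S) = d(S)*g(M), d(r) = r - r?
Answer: -1203923615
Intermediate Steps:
M = 6
d(r) = 0
Y(S) = 0 (Y(S) = 0*(-3*√6) = 0)
(-21965 + Y(-25))*(14633 + 40178) = (-21965 + 0)*(14633 + 40178) = -21965*54811 = -1203923615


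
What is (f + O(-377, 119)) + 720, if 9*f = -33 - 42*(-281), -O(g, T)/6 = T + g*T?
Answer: 811475/3 ≈ 2.7049e+5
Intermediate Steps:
O(g, T) = -6*T - 6*T*g (O(g, T) = -6*(T + g*T) = -6*(T + T*g) = -6*T - 6*T*g)
f = 3923/3 (f = (-33 - 42*(-281))/9 = (-33 + 11802)/9 = (⅑)*11769 = 3923/3 ≈ 1307.7)
(f + O(-377, 119)) + 720 = (3923/3 - 6*119*(1 - 377)) + 720 = (3923/3 - 6*119*(-376)) + 720 = (3923/3 + 268464) + 720 = 809315/3 + 720 = 811475/3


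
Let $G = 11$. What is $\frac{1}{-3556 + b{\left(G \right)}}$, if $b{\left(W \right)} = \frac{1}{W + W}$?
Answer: $- \frac{22}{78231} \approx -0.00028122$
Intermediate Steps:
$b{\left(W \right)} = \frac{1}{2 W}$
$\frac{1}{-3556 + b{\left(G \right)}} = \frac{1}{-3556 + \frac{1}{2 \cdot 11}} = \frac{1}{-3556 + \frac{1}{2} \cdot \frac{1}{11}} = \frac{1}{-3556 + \frac{1}{22}} = \frac{1}{- \frac{78231}{22}} = - \frac{22}{78231}$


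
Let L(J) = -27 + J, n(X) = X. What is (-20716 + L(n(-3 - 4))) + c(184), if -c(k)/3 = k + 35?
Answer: -21407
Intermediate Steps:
c(k) = -105 - 3*k (c(k) = -3*(k + 35) = -3*(35 + k) = -105 - 3*k)
(-20716 + L(n(-3 - 4))) + c(184) = (-20716 + (-27 + (-3 - 4))) + (-105 - 3*184) = (-20716 + (-27 - 7)) + (-105 - 552) = (-20716 - 34) - 657 = -20750 - 657 = -21407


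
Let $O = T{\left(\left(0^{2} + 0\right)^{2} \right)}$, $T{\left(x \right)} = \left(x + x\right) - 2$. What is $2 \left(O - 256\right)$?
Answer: $-516$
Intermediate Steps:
$T{\left(x \right)} = -2 + 2 x$ ($T{\left(x \right)} = 2 x - 2 = -2 + 2 x$)
$O = -2$ ($O = -2 + 2 \left(0^{2} + 0\right)^{2} = -2 + 2 \left(0 + 0\right)^{2} = -2 + 2 \cdot 0^{2} = -2 + 2 \cdot 0 = -2 + 0 = -2$)
$2 \left(O - 256\right) = 2 \left(-2 - 256\right) = 2 \left(-258\right) = -516$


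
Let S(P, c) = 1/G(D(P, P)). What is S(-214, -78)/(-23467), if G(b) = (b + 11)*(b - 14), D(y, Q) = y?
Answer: -1/1086146628 ≈ -9.2069e-10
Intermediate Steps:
G(b) = (-14 + b)*(11 + b) (G(b) = (11 + b)*(-14 + b) = (-14 + b)*(11 + b))
S(P, c) = 1/(-154 + P**2 - 3*P)
S(-214, -78)/(-23467) = 1/(-154 + (-214)**2 - 3*(-214)*(-23467)) = -1/23467/(-154 + 45796 + 642) = -1/23467/46284 = (1/46284)*(-1/23467) = -1/1086146628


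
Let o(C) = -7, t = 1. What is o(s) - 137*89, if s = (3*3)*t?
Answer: -12200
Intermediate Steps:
s = 9 (s = (3*3)*1 = 9*1 = 9)
o(s) - 137*89 = -7 - 137*89 = -7 - 12193 = -12200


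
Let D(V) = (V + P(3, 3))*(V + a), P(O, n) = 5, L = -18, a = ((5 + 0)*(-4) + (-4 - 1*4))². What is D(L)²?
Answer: 99161764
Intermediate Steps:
a = 784 (a = (5*(-4) + (-4 - 4))² = (-20 - 8)² = (-28)² = 784)
D(V) = (5 + V)*(784 + V) (D(V) = (V + 5)*(V + 784) = (5 + V)*(784 + V))
D(L)² = (3920 + (-18)² + 789*(-18))² = (3920 + 324 - 14202)² = (-9958)² = 99161764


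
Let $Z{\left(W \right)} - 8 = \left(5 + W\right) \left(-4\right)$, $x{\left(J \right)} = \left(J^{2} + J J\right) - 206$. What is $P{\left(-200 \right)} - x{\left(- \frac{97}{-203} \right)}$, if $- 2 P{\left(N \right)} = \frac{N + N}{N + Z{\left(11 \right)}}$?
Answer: $\frac{270017327}{1318688} \approx 204.76$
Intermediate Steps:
$x{\left(J \right)} = -206 + 2 J^{2}$ ($x{\left(J \right)} = \left(J^{2} + J^{2}\right) - 206 = 2 J^{2} - 206 = -206 + 2 J^{2}$)
$Z{\left(W \right)} = -12 - 4 W$ ($Z{\left(W \right)} = 8 + \left(5 + W\right) \left(-4\right) = 8 - \left(20 + 4 W\right) = -12 - 4 W$)
$P{\left(N \right)} = - \frac{N}{-56 + N}$ ($P{\left(N \right)} = - \frac{\left(N + N\right) \frac{1}{N - 56}}{2} = - \frac{2 N \frac{1}{N - 56}}{2} = - \frac{2 N \frac{1}{-56 + N}}{2} = - \frac{N}{-56 + N}$)
$P{\left(-200 \right)} - x{\left(- \frac{97}{-203} \right)} = \left(-1\right) \left(-200\right) \frac{1}{-56 - 200} - \left(-206 + 2 \left(- \frac{97}{-203}\right)^{2}\right) = \left(-1\right) \left(-200\right) \frac{1}{-256} - \left(-206 + 2 \left(\left(-97\right) \left(- \frac{1}{203}\right)\right)^{2}\right) = \left(-1\right) \left(-200\right) \left(- \frac{1}{256}\right) - \left(-206 + 2 \left(\frac{97}{203}\right)^{2}\right) = - \frac{25}{32} - \left(-206 + 2 \cdot \frac{9409}{41209}\right) = - \frac{25}{32} - \left(-206 + \frac{18818}{41209}\right) = - \frac{25}{32} - - \frac{8470236}{41209} = - \frac{25}{32} + \frac{8470236}{41209} = \frac{270017327}{1318688}$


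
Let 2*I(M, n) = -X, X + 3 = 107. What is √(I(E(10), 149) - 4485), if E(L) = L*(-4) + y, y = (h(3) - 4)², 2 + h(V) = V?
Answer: I*√4537 ≈ 67.357*I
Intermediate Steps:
X = 104 (X = -3 + 107 = 104)
h(V) = -2 + V
y = 9 (y = ((-2 + 3) - 4)² = (1 - 4)² = (-3)² = 9)
E(L) = 9 - 4*L (E(L) = L*(-4) + 9 = -4*L + 9 = 9 - 4*L)
I(M, n) = -52 (I(M, n) = (-1*104)/2 = (½)*(-104) = -52)
√(I(E(10), 149) - 4485) = √(-52 - 4485) = √(-4537) = I*√4537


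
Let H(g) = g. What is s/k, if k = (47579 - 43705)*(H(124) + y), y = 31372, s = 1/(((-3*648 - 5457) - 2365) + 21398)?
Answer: 1/1419284342528 ≈ 7.0458e-13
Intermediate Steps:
s = 1/11632 (s = 1/(((-1944 - 5457) - 2365) + 21398) = 1/((-7401 - 2365) + 21398) = 1/(-9766 + 21398) = 1/11632 ≈ 8.5970e-5)
k = 122015504 (k = (47579 - 43705)*(124 + 31372) = 3874*31496 = 122015504)
s/k = (1/11632)/122015504 = (1/11632)*(1/122015504) = 1/1419284342528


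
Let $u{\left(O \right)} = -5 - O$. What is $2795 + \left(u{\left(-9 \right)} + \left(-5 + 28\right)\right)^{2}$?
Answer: $3524$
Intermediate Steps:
$2795 + \left(u{\left(-9 \right)} + \left(-5 + 28\right)\right)^{2} = 2795 + \left(\left(-5 - -9\right) + \left(-5 + 28\right)\right)^{2} = 2795 + \left(\left(-5 + 9\right) + 23\right)^{2} = 2795 + \left(4 + 23\right)^{2} = 2795 + 27^{2} = 2795 + 729 = 3524$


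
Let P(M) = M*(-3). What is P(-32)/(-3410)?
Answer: -48/1705 ≈ -0.028152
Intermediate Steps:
P(M) = -3*M
P(-32)/(-3410) = -3*(-32)/(-3410) = 96*(-1/3410) = -48/1705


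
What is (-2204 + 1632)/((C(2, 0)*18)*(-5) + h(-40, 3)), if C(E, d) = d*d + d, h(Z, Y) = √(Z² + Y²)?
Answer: -572*√1609/1609 ≈ -14.260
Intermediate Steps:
h(Z, Y) = √(Y² + Z²)
C(E, d) = d + d² (C(E, d) = d² + d = d + d²)
(-2204 + 1632)/((C(2, 0)*18)*(-5) + h(-40, 3)) = (-2204 + 1632)/(((0*(1 + 0))*18)*(-5) + √(3² + (-40)²)) = -572/(((0*1)*18)*(-5) + √(9 + 1600)) = -572/((0*18)*(-5) + √1609) = -572/(0*(-5) + √1609) = -572/(0 + √1609) = -572*√1609/1609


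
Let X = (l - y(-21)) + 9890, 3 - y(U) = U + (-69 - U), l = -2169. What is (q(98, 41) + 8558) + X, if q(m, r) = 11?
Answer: 16218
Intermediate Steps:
y(U) = 72 (y(U) = 3 - (U + (-69 - U)) = 3 - 1*(-69) = 3 + 69 = 72)
X = 7649 (X = (-2169 - 1*72) + 9890 = (-2169 - 72) + 9890 = -2241 + 9890 = 7649)
(q(98, 41) + 8558) + X = (11 + 8558) + 7649 = 8569 + 7649 = 16218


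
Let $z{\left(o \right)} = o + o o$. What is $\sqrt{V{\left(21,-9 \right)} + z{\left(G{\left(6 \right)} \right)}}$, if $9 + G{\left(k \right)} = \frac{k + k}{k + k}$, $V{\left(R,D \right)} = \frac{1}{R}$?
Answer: $\frac{\sqrt{24717}}{21} \approx 7.4865$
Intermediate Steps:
$G{\left(k \right)} = -8$ ($G{\left(k \right)} = -9 + \frac{k + k}{k + k} = -9 + \frac{2 k}{2 k} = -9 + 2 k \frac{1}{2 k} = -9 + 1 = -8$)
$z{\left(o \right)} = o + o^{2}$
$\sqrt{V{\left(21,-9 \right)} + z{\left(G{\left(6 \right)} \right)}} = \sqrt{\frac{1}{21} - 8 \left(1 - 8\right)} = \sqrt{\frac{1}{21} - -56} = \sqrt{\frac{1}{21} + 56} = \sqrt{\frac{1177}{21}} = \frac{\sqrt{24717}}{21}$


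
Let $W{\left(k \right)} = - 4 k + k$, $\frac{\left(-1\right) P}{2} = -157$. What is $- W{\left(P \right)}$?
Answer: $942$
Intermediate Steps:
$P = 314$ ($P = \left(-2\right) \left(-157\right) = 314$)
$W{\left(k \right)} = - 3 k$
$- W{\left(P \right)} = - \left(-3\right) 314 = \left(-1\right) \left(-942\right) = 942$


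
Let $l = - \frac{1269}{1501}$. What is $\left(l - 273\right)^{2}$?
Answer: $\frac{168955525764}{2253001} \approx 74991.0$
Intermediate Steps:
$l = - \frac{1269}{1501}$ ($l = \left(-1269\right) \frac{1}{1501} = - \frac{1269}{1501} \approx -0.84544$)
$\left(l - 273\right)^{2} = \left(- \frac{1269}{1501} - 273\right)^{2} = \left(- \frac{411042}{1501}\right)^{2} = \frac{168955525764}{2253001}$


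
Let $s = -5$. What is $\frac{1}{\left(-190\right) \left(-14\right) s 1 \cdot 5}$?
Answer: $- \frac{1}{66500} \approx -1.5038 \cdot 10^{-5}$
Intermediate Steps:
$\frac{1}{\left(-190\right) \left(-14\right) s 1 \cdot 5} = \frac{1}{\left(-190\right) \left(-14\right) \left(-5\right) 1 \cdot 5} = \frac{1}{2660 \left(\left(-5\right) 5\right)} = \frac{1}{2660 \left(-25\right)} = \frac{1}{-66500} = - \frac{1}{66500}$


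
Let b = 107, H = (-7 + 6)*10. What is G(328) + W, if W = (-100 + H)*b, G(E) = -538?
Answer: -12308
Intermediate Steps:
H = -10 (H = -1*10 = -10)
W = -11770 (W = (-100 - 10)*107 = -110*107 = -11770)
G(328) + W = -538 - 11770 = -12308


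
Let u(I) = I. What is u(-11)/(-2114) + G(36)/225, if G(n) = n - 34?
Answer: 6703/475650 ≈ 0.014092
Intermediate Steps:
G(n) = -34 + n
u(-11)/(-2114) + G(36)/225 = -11/(-2114) + (-34 + 36)/225 = -11*(-1/2114) + 2*(1/225) = 11/2114 + 2/225 = 6703/475650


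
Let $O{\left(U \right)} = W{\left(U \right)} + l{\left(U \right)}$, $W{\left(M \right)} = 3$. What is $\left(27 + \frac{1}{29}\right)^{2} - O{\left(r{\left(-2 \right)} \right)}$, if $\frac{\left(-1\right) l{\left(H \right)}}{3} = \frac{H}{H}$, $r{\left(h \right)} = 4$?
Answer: $\frac{614656}{841} \approx 730.86$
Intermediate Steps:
$l{\left(H \right)} = -3$ ($l{\left(H \right)} = - 3 \frac{H}{H} = \left(-3\right) 1 = -3$)
$O{\left(U \right)} = 0$ ($O{\left(U \right)} = 3 - 3 = 0$)
$\left(27 + \frac{1}{29}\right)^{2} - O{\left(r{\left(-2 \right)} \right)} = \left(27 + \frac{1}{29}\right)^{2} - 0 = \left(27 + \frac{1}{29}\right)^{2} + 0 = \left(\frac{784}{29}\right)^{2} + 0 = \frac{614656}{841} + 0 = \frac{614656}{841}$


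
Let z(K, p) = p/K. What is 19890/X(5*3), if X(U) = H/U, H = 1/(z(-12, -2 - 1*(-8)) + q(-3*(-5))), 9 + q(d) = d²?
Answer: 64294425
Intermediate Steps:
q(d) = -9 + d²
H = 2/431 (H = 1/((-2 - 1*(-8))/(-12) + (-9 + (-3*(-5))²)) = 1/((-2 + 8)*(-1/12) + (-9 + 15²)) = 1/(6*(-1/12) + (-9 + 225)) = 1/(-½ + 216) = 1/(431/2) = 2/431 ≈ 0.0046404)
X(U) = 2/(431*U)
19890/X(5*3) = 19890/((2/(431*((5*3))))) = 19890/(((2/431)/15)) = 19890/(((2/431)*(1/15))) = 19890/(2/6465) = 19890*(6465/2) = 64294425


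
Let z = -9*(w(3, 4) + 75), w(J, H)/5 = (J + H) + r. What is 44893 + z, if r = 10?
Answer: 43453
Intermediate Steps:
w(J, H) = 50 + 5*H + 5*J (w(J, H) = 5*((J + H) + 10) = 5*((H + J) + 10) = 5*(10 + H + J) = 50 + 5*H + 5*J)
z = -1440 (z = -9*((50 + 5*4 + 5*3) + 75) = -9*((50 + 20 + 15) + 75) = -9*(85 + 75) = -9*160 = -1440)
44893 + z = 44893 - 1440 = 43453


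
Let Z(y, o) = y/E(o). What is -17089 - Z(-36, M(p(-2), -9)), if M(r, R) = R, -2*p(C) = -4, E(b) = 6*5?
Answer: -85439/5 ≈ -17088.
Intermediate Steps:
E(b) = 30
p(C) = 2 (p(C) = -½*(-4) = 2)
Z(y, o) = y/30
-17089 - Z(-36, M(p(-2), -9)) = -17089 - (-36)/30 = -17089 - 1*(-6/5) = -17089 + 6/5 = -85439/5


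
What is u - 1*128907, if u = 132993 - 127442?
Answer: -123356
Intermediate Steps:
u = 5551
u - 1*128907 = 5551 - 1*128907 = 5551 - 128907 = -123356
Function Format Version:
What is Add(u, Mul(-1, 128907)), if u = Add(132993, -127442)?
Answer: -123356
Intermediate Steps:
u = 5551
Add(u, Mul(-1, 128907)) = Add(5551, Mul(-1, 128907)) = Add(5551, -128907) = -123356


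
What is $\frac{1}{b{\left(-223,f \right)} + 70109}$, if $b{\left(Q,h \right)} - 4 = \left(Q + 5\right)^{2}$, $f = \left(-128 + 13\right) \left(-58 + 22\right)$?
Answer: $\frac{1}{117637} \approx 8.5007 \cdot 10^{-6}$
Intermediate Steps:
$f = 4140$ ($f = \left(-115\right) \left(-36\right) = 4140$)
$b{\left(Q,h \right)} = 4 + \left(5 + Q\right)^{2}$ ($b{\left(Q,h \right)} = 4 + \left(Q + 5\right)^{2} = 4 + \left(5 + Q\right)^{2}$)
$\frac{1}{b{\left(-223,f \right)} + 70109} = \frac{1}{\left(4 + \left(5 - 223\right)^{2}\right) + 70109} = \frac{1}{\left(4 + \left(-218\right)^{2}\right) + 70109} = \frac{1}{\left(4 + 47524\right) + 70109} = \frac{1}{47528 + 70109} = \frac{1}{117637}$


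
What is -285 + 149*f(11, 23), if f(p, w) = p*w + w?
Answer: 40839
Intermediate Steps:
f(p, w) = w + p*w
-285 + 149*f(11, 23) = -285 + 149*(23*(1 + 11)) = -285 + 149*(23*12) = -285 + 149*276 = -285 + 41124 = 40839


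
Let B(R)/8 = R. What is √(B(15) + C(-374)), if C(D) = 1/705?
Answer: √59643705/705 ≈ 10.955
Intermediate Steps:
B(R) = 8*R
C(D) = 1/705
√(B(15) + C(-374)) = √(8*15 + 1/705) = √(120 + 1/705) = √(84601/705) = √59643705/705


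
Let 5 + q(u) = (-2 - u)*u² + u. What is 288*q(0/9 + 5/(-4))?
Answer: -4275/2 ≈ -2137.5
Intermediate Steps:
q(u) = -5 + u + u²*(-2 - u) (q(u) = -5 + ((-2 - u)*u² + u) = -5 + (u²*(-2 - u) + u) = -5 + (u + u²*(-2 - u)) = -5 + u + u²*(-2 - u))
288*q(0/9 + 5/(-4)) = 288*(-5 + (0/9 + 5/(-4)) - (0/9 + 5/(-4))³ - 2*(0/9 + 5/(-4))²) = 288*(-5 + (0*(⅑) + 5*(-¼)) - (0*(⅑) + 5*(-¼))³ - 2*(0*(⅑) + 5*(-¼))²) = 288*(-5 + (0 - 5/4) - (0 - 5/4)³ - 2*(0 - 5/4)²) = 288*(-5 - 5/4 - (-5/4)³ - 2*(-5/4)²) = 288*(-5 - 5/4 - 1*(-125/64) - 2*25/16) = 288*(-5 - 5/4 + 125/64 - 25/8) = 288*(-475/64) = -4275/2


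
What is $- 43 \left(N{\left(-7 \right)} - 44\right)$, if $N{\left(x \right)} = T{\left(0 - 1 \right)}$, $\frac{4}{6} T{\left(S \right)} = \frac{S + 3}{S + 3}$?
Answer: $\frac{3655}{2} \approx 1827.5$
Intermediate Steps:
$T{\left(S \right)} = \frac{3}{2}$ ($T{\left(S \right)} = \frac{3 \frac{S + 3}{S + 3}}{2} = \frac{3 \frac{3 + S}{3 + S}}{2} = \frac{3}{2} \cdot 1 = \frac{3}{2}$)
$N{\left(x \right)} = \frac{3}{2}$
$- 43 \left(N{\left(-7 \right)} - 44\right) = - 43 \left(\frac{3}{2} - 44\right) = \left(-43\right) \left(- \frac{85}{2}\right) = \frac{3655}{2}$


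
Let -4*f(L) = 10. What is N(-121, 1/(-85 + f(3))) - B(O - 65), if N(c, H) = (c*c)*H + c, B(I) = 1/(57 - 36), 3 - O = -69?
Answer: -21628/75 ≈ -288.37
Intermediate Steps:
O = 72 (O = 3 - 1*(-69) = 3 + 69 = 72)
f(L) = -5/2 (f(L) = -1/4*10 = -5/2)
B(I) = 1/21
N(c, H) = c + H*c**2 (N(c, H) = c**2*H + c = H*c**2 + c = c + H*c**2)
N(-121, 1/(-85 + f(3))) - B(O - 65) = -121*(1 - 121/(-85 - 5/2)) - 1*1/21 = -121*(1 - 121/(-175/2)) - 1/21 = -121*(1 - 2/175*(-121)) - 1/21 = -121*(1 + 242/175) - 1/21 = -121*417/175 - 1/21 = -50457/175 - 1/21 = -21628/75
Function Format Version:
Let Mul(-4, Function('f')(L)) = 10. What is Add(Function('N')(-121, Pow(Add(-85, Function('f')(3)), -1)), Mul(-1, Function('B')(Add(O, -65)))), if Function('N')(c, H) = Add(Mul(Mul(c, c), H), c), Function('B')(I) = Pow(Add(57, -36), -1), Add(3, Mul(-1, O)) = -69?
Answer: Rational(-21628, 75) ≈ -288.37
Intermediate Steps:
O = 72 (O = Add(3, Mul(-1, -69)) = Add(3, 69) = 72)
Function('f')(L) = Rational(-5, 2) (Function('f')(L) = Mul(Rational(-1, 4), 10) = Rational(-5, 2))
Function('B')(I) = Rational(1, 21) (Function('B')(I) = Pow(21, -1) = Rational(1, 21))
Function('N')(c, H) = Add(c, Mul(H, Pow(c, 2))) (Function('N')(c, H) = Add(Mul(Pow(c, 2), H), c) = Add(Mul(H, Pow(c, 2)), c) = Add(c, Mul(H, Pow(c, 2))))
Add(Function('N')(-121, Pow(Add(-85, Function('f')(3)), -1)), Mul(-1, Function('B')(Add(O, -65)))) = Add(Mul(-121, Add(1, Mul(Pow(Add(-85, Rational(-5, 2)), -1), -121))), Mul(-1, Rational(1, 21))) = Add(Mul(-121, Add(1, Mul(Pow(Rational(-175, 2), -1), -121))), Rational(-1, 21)) = Add(Mul(-121, Add(1, Mul(Rational(-2, 175), -121))), Rational(-1, 21)) = Add(Mul(-121, Add(1, Rational(242, 175))), Rational(-1, 21)) = Add(Mul(-121, Rational(417, 175)), Rational(-1, 21)) = Add(Rational(-50457, 175), Rational(-1, 21)) = Rational(-21628, 75)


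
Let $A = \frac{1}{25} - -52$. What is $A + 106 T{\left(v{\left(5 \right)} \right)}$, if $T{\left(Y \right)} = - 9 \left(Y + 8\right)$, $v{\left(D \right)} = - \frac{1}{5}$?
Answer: $- \frac{184729}{25} \approx -7389.2$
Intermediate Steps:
$A = \frac{1301}{25}$ ($A = \frac{1}{25} + 52 = \frac{1301}{25} \approx 52.04$)
$v{\left(D \right)} = - \frac{1}{5}$ ($v{\left(D \right)} = \left(-1\right) \frac{1}{5} = - \frac{1}{5}$)
$T{\left(Y \right)} = -72 - 9 Y$ ($T{\left(Y \right)} = - 9 \left(8 + Y\right) = -72 - 9 Y$)
$A + 106 T{\left(v{\left(5 \right)} \right)} = \frac{1301}{25} + 106 \left(-72 - - \frac{9}{5}\right) = \frac{1301}{25} + 106 \left(-72 + \frac{9}{5}\right) = \frac{1301}{25} + 106 \left(- \frac{351}{5}\right) = \frac{1301}{25} - \frac{37206}{5} = - \frac{184729}{25}$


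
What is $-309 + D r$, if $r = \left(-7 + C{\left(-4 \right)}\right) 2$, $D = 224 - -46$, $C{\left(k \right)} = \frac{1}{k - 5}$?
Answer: $-4149$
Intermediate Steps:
$C{\left(k \right)} = \frac{1}{-5 + k}$
$D = 270$ ($D = 224 + 46 = 270$)
$r = - \frac{128}{9}$ ($r = \left(-7 + \frac{1}{-5 - 4}\right) 2 = \left(-7 + \frac{1}{-9}\right) 2 = \left(-7 - \frac{1}{9}\right) 2 = \left(- \frac{64}{9}\right) 2 = - \frac{128}{9} \approx -14.222$)
$-309 + D r = -309 + 270 \left(- \frac{128}{9}\right) = -309 - 3840 = -4149$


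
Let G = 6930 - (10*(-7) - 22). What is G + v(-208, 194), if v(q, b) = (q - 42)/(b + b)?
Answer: 1362143/194 ≈ 7021.4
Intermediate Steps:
v(q, b) = (-42 + q)/(2*b) (v(q, b) = (-42 + q)/((2*b)) = (-42 + q)*(1/(2*b)) = (-42 + q)/(2*b))
G = 7022 (G = 6930 - (-70 - 22) = 6930 - 1*(-92) = 6930 + 92 = 7022)
G + v(-208, 194) = 7022 + (1/2)*(-42 - 208)/194 = 7022 + (1/2)*(1/194)*(-250) = 7022 - 125/194 = 1362143/194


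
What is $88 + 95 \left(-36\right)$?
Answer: $-3332$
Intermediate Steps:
$88 + 95 \left(-36\right) = 88 - 3420 = -3332$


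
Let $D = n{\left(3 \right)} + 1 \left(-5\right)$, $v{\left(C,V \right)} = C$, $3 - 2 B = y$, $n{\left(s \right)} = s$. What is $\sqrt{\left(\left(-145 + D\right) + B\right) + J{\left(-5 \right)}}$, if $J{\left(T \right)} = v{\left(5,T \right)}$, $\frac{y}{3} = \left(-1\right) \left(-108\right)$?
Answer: $\frac{11 i \sqrt{10}}{2} \approx 17.393 i$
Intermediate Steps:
$y = 324$ ($y = 3 \left(\left(-1\right) \left(-108\right)\right) = 3 \cdot 108 = 324$)
$B = - \frac{321}{2}$ ($B = \frac{3}{2} - 162 = - \frac{321}{2} \approx -160.5$)
$D = -2$ ($D = 3 + 1 \left(-5\right) = 3 - 5 = -2$)
$J{\left(T \right)} = 5$
$\sqrt{\left(\left(-145 + D\right) + B\right) + J{\left(-5 \right)}} = \sqrt{\left(\left(-145 - 2\right) - \frac{321}{2}\right) + 5} = \sqrt{\left(-147 - \frac{321}{2}\right) + 5} = \sqrt{- \frac{615}{2} + 5} = \sqrt{- \frac{605}{2}} = \frac{11 i \sqrt{10}}{2}$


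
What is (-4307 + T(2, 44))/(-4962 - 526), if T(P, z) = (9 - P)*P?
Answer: 4293/5488 ≈ 0.78225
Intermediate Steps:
T(P, z) = P*(9 - P)
(-4307 + T(2, 44))/(-4962 - 526) = (-4307 + 2*(9 - 1*2))/(-4962 - 526) = (-4307 + 2*(9 - 2))/(-5488) = (-4307 + 2*7)*(-1/5488) = (-4307 + 14)*(-1/5488) = -4293*(-1/5488) = 4293/5488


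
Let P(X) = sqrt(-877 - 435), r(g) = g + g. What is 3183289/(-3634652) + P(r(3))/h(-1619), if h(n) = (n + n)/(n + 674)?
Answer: -3183289/3634652 + 1890*I*sqrt(82)/1619 ≈ -0.87582 + 10.571*I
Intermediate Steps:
h(n) = 2*n/(674 + n) (h(n) = (2*n)/(674 + n) = 2*n/(674 + n))
r(g) = 2*g
P(X) = 4*I*sqrt(82) (P(X) = sqrt(-1312) = 4*I*sqrt(82))
3183289/(-3634652) + P(r(3))/h(-1619) = 3183289/(-3634652) + (4*I*sqrt(82))/((2*(-1619)/(674 - 1619))) = 3183289*(-1/3634652) + (4*I*sqrt(82))/((2*(-1619)/(-945))) = -3183289/3634652 + (4*I*sqrt(82))/((2*(-1619)*(-1/945))) = -3183289/3634652 + (4*I*sqrt(82))/(3238/945) = -3183289/3634652 + (4*I*sqrt(82))*(945/3238) = -3183289/3634652 + 1890*I*sqrt(82)/1619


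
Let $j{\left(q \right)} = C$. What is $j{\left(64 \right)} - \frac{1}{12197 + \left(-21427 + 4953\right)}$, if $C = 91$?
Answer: $\frac{389208}{4277} \approx 91.0$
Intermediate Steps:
$j{\left(q \right)} = 91$
$j{\left(64 \right)} - \frac{1}{12197 + \left(-21427 + 4953\right)} = 91 - \frac{1}{12197 + \left(-21427 + 4953\right)} = 91 - \frac{1}{12197 - 16474} = 91 - \frac{1}{-4277} = 91 - - \frac{1}{4277} = 91 + \frac{1}{4277} = \frac{389208}{4277}$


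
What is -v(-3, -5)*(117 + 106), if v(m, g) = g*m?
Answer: -3345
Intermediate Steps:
-v(-3, -5)*(117 + 106) = -(-5*(-3))*(117 + 106) = -15*223 = -1*3345 = -3345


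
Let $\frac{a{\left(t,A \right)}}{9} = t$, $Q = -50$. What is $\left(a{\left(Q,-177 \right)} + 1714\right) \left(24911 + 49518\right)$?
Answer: $94078256$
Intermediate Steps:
$a{\left(t,A \right)} = 9 t$
$\left(a{\left(Q,-177 \right)} + 1714\right) \left(24911 + 49518\right) = \left(9 \left(-50\right) + 1714\right) \left(24911 + 49518\right) = \left(-450 + 1714\right) 74429 = 1264 \cdot 74429 = 94078256$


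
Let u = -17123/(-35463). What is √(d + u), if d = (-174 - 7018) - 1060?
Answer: I*√10377309060039/35463 ≈ 90.838*I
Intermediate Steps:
d = -8252 (d = -7192 - 1060 = -8252)
u = 17123/35463 (u = -17123*(-1/35463) = 17123/35463 ≈ 0.48284)
√(d + u) = √(-8252 + 17123/35463) = √(-292623553/35463) = I*√10377309060039/35463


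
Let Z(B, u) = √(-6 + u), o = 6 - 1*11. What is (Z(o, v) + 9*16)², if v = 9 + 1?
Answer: 21316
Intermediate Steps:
v = 10
o = -5 (o = 6 - 11 = -5)
(Z(o, v) + 9*16)² = (√(-6 + 10) + 9*16)² = (√4 + 144)² = (2 + 144)² = 146² = 21316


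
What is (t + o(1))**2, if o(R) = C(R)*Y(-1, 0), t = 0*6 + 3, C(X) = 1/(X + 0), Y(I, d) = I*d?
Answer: 9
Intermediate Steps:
C(X) = 1/X
t = 3 (t = 0 + 3 = 3)
o(R) = 0 (o(R) = (-1*0)/R = 0/R = 0)
(t + o(1))**2 = (3 + 0)**2 = 3**2 = 9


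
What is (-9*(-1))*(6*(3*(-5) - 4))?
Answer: -1026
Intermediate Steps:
(-9*(-1))*(6*(3*(-5) - 4)) = 9*(6*(-15 - 4)) = 9*(6*(-19)) = 9*(-114) = -1026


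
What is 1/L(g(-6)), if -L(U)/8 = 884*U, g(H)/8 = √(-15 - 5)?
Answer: I*√5/565760 ≈ 3.9523e-6*I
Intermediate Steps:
g(H) = 16*I*√5 (g(H) = 8*√(-15 - 5) = 8*√(-20) = 8*(2*I*√5) = 16*I*√5)
L(U) = -7072*U
1/L(g(-6)) = 1/(-113152*I*√5) = I*√5/565760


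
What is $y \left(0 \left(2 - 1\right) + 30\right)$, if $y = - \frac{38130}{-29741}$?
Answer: $\frac{1143900}{29741} \approx 38.462$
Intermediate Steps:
$y = \frac{38130}{29741}$ ($y = \left(-38130\right) \left(- \frac{1}{29741}\right) = \frac{38130}{29741} \approx 1.2821$)
$y \left(0 \left(2 - 1\right) + 30\right) = \frac{38130 \left(0 \left(2 - 1\right) + 30\right)}{29741} = \frac{38130 \left(0 \cdot 1 + 30\right)}{29741} = \frac{38130 \left(0 + 30\right)}{29741} = \frac{38130}{29741} \cdot 30 = \frac{1143900}{29741}$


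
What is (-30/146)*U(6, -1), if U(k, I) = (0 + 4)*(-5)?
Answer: 300/73 ≈ 4.1096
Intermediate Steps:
U(k, I) = -20 (U(k, I) = 4*(-5) = -20)
(-30/146)*U(6, -1) = -30/146*(-20) = -30*1/146*(-20) = -15/73*(-20) = 300/73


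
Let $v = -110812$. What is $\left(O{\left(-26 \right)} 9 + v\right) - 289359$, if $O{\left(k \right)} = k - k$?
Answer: $-400171$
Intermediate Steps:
$O{\left(k \right)} = 0$
$\left(O{\left(-26 \right)} 9 + v\right) - 289359 = \left(0 \cdot 9 - 110812\right) - 289359 = \left(0 - 110812\right) - 289359 = -110812 - 289359 = -400171$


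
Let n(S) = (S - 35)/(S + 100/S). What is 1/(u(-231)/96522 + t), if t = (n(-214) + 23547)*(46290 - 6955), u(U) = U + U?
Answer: 369164476/341944839783414859 ≈ 1.0796e-9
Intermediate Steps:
u(U) = 2*U
n(S) = (-35 + S)/(S + 100/S)
t = 21255973132665/22948 (t = (-214*(-35 - 214)/(100 + (-214)²) + 23547)*(46290 - 6955) = (-214*(-249)/(100 + 45796) + 23547)*39335 = (-214*(-249)/45896 + 23547)*39335 = (-214*1/45896*(-249) + 23547)*39335 = (26643/22948 + 23547)*39335 = (540383199/22948)*39335 = 21255973132665/22948 ≈ 9.2627e+8)
1/(u(-231)/96522 + t) = 1/((2*(-231))/96522 + 21255973132665/22948) = 1/(-462*1/96522 + 21255973132665/22948) = 1/(-77/16087 + 21255973132665/22948) = 1/(341944839783414859/369164476) = 369164476/341944839783414859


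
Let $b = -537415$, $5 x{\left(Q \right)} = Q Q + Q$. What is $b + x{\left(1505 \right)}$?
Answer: $-84109$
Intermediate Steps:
$x{\left(Q \right)} = \frac{Q}{5} + \frac{Q^{2}}{5}$ ($x{\left(Q \right)} = \frac{Q Q + Q}{5} = \frac{Q^{2} + Q}{5} = \frac{Q + Q^{2}}{5} = \frac{Q}{5} + \frac{Q^{2}}{5}$)
$b + x{\left(1505 \right)} = -537415 + \frac{1}{5} \cdot 1505 \left(1 + 1505\right) = -537415 + \frac{1}{5} \cdot 1505 \cdot 1506 = -537415 + 453306 = -84109$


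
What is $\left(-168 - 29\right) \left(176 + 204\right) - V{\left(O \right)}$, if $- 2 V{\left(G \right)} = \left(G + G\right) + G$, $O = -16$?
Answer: $-74884$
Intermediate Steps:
$V{\left(G \right)} = - \frac{3 G}{2}$ ($V{\left(G \right)} = - \frac{\left(G + G\right) + G}{2} = - \frac{2 G + G}{2} = - \frac{3 G}{2}$)
$\left(-168 - 29\right) \left(176 + 204\right) - V{\left(O \right)} = \left(-168 - 29\right) \left(176 + 204\right) - \left(- \frac{3}{2}\right) \left(-16\right) = \left(-197\right) 380 - 24 = -74860 - 24 = -74884$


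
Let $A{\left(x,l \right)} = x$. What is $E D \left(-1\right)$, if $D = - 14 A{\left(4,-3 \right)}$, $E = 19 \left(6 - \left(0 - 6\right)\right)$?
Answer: $12768$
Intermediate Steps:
$E = 228$ ($E = 19 \left(6 - \left(0 - 6\right)\right) = 19 \left(6 - -6\right) = 19 \left(6 + 6\right) = 19 \cdot 12 = 228$)
$D = -56$ ($D = \left(-14\right) 4 = -56$)
$E D \left(-1\right) = 228 \left(-56\right) \left(-1\right) = \left(-12768\right) \left(-1\right) = 12768$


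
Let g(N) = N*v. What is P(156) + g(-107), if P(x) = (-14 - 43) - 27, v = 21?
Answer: -2331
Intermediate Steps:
P(x) = -84 (P(x) = -57 - 27 = -84)
g(N) = 21*N (g(N) = N*21 = 21*N)
P(156) + g(-107) = -84 + 21*(-107) = -84 - 2247 = -2331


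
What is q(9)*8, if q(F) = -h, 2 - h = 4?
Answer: 16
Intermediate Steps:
h = -2 (h = 2 - 1*4 = 2 - 4 = -2)
q(F) = 2 (q(F) = -1*(-2) = 2)
q(9)*8 = 2*8 = 16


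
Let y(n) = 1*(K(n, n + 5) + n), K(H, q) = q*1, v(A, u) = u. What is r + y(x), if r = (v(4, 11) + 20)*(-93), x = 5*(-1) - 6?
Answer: -2900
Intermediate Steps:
K(H, q) = q
x = -11 (x = -5 - 6 = -11)
y(n) = 5 + 2*n (y(n) = 1*((n + 5) + n) = 1*((5 + n) + n) = 1*(5 + 2*n) = 5 + 2*n)
r = -2883 (r = (11 + 20)*(-93) = 31*(-93) = -2883)
r + y(x) = -2883 + (5 + 2*(-11)) = -2883 + (5 - 22) = -2883 - 17 = -2900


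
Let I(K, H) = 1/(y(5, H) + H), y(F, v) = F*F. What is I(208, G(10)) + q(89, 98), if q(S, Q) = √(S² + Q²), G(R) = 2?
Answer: 1/27 + 5*√701 ≈ 132.42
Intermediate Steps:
y(F, v) = F²
q(S, Q) = √(Q² + S²)
I(K, H) = 1/(25 + H) (I(K, H) = 1/(5² + H) = 1/(25 + H))
I(208, G(10)) + q(89, 98) = 1/(25 + 2) + √(98² + 89²) = 1/27 + √(9604 + 7921) = 1/27 + √17525 = 1/27 + 5*√701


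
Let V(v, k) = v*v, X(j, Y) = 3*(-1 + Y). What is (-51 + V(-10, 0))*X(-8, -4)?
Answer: -735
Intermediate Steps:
X(j, Y) = -3 + 3*Y
V(v, k) = v²
(-51 + V(-10, 0))*X(-8, -4) = (-51 + (-10)²)*(-3 + 3*(-4)) = (-51 + 100)*(-3 - 12) = 49*(-15) = -735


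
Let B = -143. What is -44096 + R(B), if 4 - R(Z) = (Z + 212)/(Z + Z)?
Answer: -12610243/286 ≈ -44092.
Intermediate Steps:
R(Z) = 4 - (212 + Z)/(2*Z) (R(Z) = 4 - (Z + 212)/(Z + Z) = 4 - (212 + Z)/(2*Z))
-44096 + R(B) = -44096 + (7/2 - 106/(-143)) = -44096 + (7/2 - 106*(-1/143)) = -44096 + (7/2 + 106/143) = -44096 + 1213/286 = -12610243/286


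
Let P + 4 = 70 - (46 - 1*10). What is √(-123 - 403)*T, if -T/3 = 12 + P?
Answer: -126*I*√526 ≈ -2889.8*I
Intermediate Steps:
P = 30 (P = -4 + (70 - (46 - 1*10)) = -4 + (70 - (46 - 10)) = -4 + (70 - 1*36) = -4 + (70 - 36) = -4 + 34 = 30)
T = -126 (T = -3*(12 + 30) = -3*42 = -126)
√(-123 - 403)*T = √(-123 - 403)*(-126) = √(-526)*(-126) = (I*√526)*(-126) = -126*I*√526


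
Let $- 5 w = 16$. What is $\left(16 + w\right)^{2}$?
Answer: $\frac{4096}{25} \approx 163.84$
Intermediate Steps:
$w = - \frac{16}{5}$ ($w = \left(- \frac{1}{5}\right) 16 = - \frac{16}{5} \approx -3.2$)
$\left(16 + w\right)^{2} = \left(16 - \frac{16}{5}\right)^{2} = \left(\frac{64}{5}\right)^{2} = \frac{4096}{25}$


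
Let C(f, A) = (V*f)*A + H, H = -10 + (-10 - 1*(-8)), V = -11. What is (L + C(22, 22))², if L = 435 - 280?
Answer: 26842761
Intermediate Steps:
H = -12 (H = -10 + (-10 + 8) = -10 - 2 = -12)
L = 155
C(f, A) = -12 - 11*A*f (C(f, A) = (-11*f)*A - 12 = -11*A*f - 12 = -12 - 11*A*f)
(L + C(22, 22))² = (155 + (-12 - 11*22*22))² = (155 + (-12 - 5324))² = (155 - 5336)² = (-5181)² = 26842761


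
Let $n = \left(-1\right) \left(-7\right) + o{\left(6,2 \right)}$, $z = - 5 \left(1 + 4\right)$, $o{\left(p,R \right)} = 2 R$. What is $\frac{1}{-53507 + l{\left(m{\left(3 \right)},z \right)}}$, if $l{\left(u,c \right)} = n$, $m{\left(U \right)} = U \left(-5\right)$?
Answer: $- \frac{1}{53496} \approx -1.8693 \cdot 10^{-5}$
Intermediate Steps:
$z = -25$ ($z = \left(-5\right) 5 = -25$)
$m{\left(U \right)} = - 5 U$
$n = 11$ ($n = \left(-1\right) \left(-7\right) + 2 \cdot 2 = 7 + 4 = 11$)
$l{\left(u,c \right)} = 11$
$\frac{1}{-53507 + l{\left(m{\left(3 \right)},z \right)}} = \frac{1}{-53507 + 11} = \frac{1}{-53496} = - \frac{1}{53496}$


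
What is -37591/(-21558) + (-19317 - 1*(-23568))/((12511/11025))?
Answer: 1010835015451/269712138 ≈ 3747.8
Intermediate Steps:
-37591/(-21558) + (-19317 - 1*(-23568))/((12511/11025)) = -37591*(-1/21558) + (-19317 + 23568)/((12511*(1/11025))) = 37591/21558 + 4251/(12511/11025) = 37591/21558 + 4251*(11025/12511) = 37591/21558 + 46867275/12511 = 1010835015451/269712138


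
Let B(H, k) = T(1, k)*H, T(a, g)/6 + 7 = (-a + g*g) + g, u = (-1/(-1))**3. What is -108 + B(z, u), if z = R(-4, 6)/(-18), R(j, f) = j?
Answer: -116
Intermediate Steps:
u = 1 (u = (-1*(-1))**3 = 1**3 = 1)
T(a, g) = -42 - 6*a + 6*g + 6*g**2 (T(a, g) = -42 + 6*((-a + g*g) + g) = -42 + 6*((-a + g**2) + g) = -42 + 6*((g**2 - a) + g) = -42 + 6*(g + g**2 - a) = -42 + (-6*a + 6*g + 6*g**2) = -42 - 6*a + 6*g + 6*g**2)
z = 2/9 (z = -4/(-18) = -4*(-1/18) = 2/9 ≈ 0.22222)
B(H, k) = H*(-48 + 6*k + 6*k**2) (B(H, k) = (-42 - 6*1 + 6*k + 6*k**2)*H = (-42 - 6 + 6*k + 6*k**2)*H = (-48 + 6*k + 6*k**2)*H = H*(-48 + 6*k + 6*k**2))
-108 + B(z, u) = -108 + 6*(2/9)*(-8 + 1 + 1**2) = -108 + 6*(2/9)*(-8 + 1 + 1) = -108 + 6*(2/9)*(-6) = -108 - 8 = -116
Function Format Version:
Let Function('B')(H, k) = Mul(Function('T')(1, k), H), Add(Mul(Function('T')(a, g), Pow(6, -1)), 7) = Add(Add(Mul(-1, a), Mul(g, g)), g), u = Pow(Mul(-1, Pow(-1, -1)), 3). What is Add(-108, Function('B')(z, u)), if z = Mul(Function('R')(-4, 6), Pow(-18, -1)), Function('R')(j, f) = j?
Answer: -116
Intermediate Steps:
u = 1 (u = Pow(Mul(-1, -1), 3) = Pow(1, 3) = 1)
Function('T')(a, g) = Add(-42, Mul(-6, a), Mul(6, g), Mul(6, Pow(g, 2))) (Function('T')(a, g) = Add(-42, Mul(6, Add(Add(Mul(-1, a), Mul(g, g)), g))) = Add(-42, Mul(6, Add(Add(Mul(-1, a), Pow(g, 2)), g))) = Add(-42, Mul(6, Add(Add(Pow(g, 2), Mul(-1, a)), g))) = Add(-42, Mul(6, Add(g, Pow(g, 2), Mul(-1, a)))) = Add(-42, Add(Mul(-6, a), Mul(6, g), Mul(6, Pow(g, 2)))) = Add(-42, Mul(-6, a), Mul(6, g), Mul(6, Pow(g, 2))))
z = Rational(2, 9) (z = Mul(-4, Pow(-18, -1)) = Mul(-4, Rational(-1, 18)) = Rational(2, 9) ≈ 0.22222)
Function('B')(H, k) = Mul(H, Add(-48, Mul(6, k), Mul(6, Pow(k, 2)))) (Function('B')(H, k) = Mul(Add(-42, Mul(-6, 1), Mul(6, k), Mul(6, Pow(k, 2))), H) = Mul(Add(-42, -6, Mul(6, k), Mul(6, Pow(k, 2))), H) = Mul(Add(-48, Mul(6, k), Mul(6, Pow(k, 2))), H) = Mul(H, Add(-48, Mul(6, k), Mul(6, Pow(k, 2)))))
Add(-108, Function('B')(z, u)) = Add(-108, Mul(6, Rational(2, 9), Add(-8, 1, Pow(1, 2)))) = Add(-108, Mul(6, Rational(2, 9), Add(-8, 1, 1))) = Add(-108, Mul(6, Rational(2, 9), -6)) = Add(-108, -8) = -116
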